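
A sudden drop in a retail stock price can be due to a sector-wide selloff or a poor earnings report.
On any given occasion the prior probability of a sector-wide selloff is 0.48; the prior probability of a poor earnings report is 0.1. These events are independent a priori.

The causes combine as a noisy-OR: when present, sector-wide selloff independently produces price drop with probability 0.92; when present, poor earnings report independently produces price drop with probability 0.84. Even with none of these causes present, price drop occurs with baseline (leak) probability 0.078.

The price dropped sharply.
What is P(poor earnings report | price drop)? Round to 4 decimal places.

Under noisy-OR, P(price drop | causes) = 1 − (1−0.078)·∏(1−qᵢ) over the active causes.
For the numerator, keep only poor earnings report=true terms: 0.044329 + 0.047434 = 0.091763
Denominator P(price drop): 0.078·0.52·0.9 + 0.85248·0.52·0.1 + 0.92624·0.48·0.9 + 0.988198·0.48·0.1 = 0.528403
P(poor earnings report | price drop) = 0.091763/0.528403 ≈ 0.1737

P(poor earnings report | price drop) ≈ 0.1737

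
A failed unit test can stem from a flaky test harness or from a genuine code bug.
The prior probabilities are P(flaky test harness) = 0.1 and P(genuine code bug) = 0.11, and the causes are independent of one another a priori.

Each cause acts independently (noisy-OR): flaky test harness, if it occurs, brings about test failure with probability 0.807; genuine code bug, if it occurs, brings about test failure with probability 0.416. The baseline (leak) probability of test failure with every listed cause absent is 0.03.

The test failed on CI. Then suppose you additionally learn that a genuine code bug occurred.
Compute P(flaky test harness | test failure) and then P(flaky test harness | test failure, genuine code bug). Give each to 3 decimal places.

Under noisy-OR, P(test failure | causes) = 1 − (1−0.03)·∏(1−qᵢ) over the active causes.
P(test failure) = 0.03·0.9·0.89 + 0.43352·0.9·0.11 + 0.81279·0.1·0.89 + 0.890669·0.1·0.11 = 0.024030 + 0.042918 + 0.072338 + 0.009797 = 0.149083
The flaky test harness-present share is 0.072338 + 0.009797 = 0.082135.
P(flaky test harness | test failure) = 0.082135 / 0.149083 ≈ 0.551

Now condition on the additional information:
Weight on flaky test harness=true, given the evidence: 0.890669×0.1 = 0.089067
Denominator P(test failure | genuine code bug): 0.43352×0.9 + 0.890669×0.1 = 0.479235
Posterior = 0.089067 / 0.479235 ≈ 0.186
This is intercausal reasoning (explaining away): once genuine code bug accounts for the test failure, flaky test harness becomes less likely.

P(flaky test harness | test failure) ≈ 0.551; P(flaky test harness | test failure, genuine code bug) ≈ 0.186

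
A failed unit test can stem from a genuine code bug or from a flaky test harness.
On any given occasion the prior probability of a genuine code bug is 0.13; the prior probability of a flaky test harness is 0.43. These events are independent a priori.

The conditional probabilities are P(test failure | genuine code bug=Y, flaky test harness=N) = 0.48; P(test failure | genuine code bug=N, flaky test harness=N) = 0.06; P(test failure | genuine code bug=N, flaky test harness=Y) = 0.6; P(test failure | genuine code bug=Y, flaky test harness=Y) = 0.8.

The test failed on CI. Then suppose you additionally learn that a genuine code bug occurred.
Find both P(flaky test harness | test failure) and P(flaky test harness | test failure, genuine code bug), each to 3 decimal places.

P(flaky test harness | test failure) ≈ 0.805; P(flaky test harness | test failure, genuine code bug) ≈ 0.557

Numerator (weight on configurations with flaky test harness): 0.224460 + 0.044720 = 0.269180
Normalizer over all consistent configurations: 0.06×0.87×0.57 + 0.6×0.87×0.43 + 0.48×0.13×0.57 + 0.8×0.13×0.43 = 0.334502
P(flaky test harness | test failure) = 0.269180/0.334502 ≈ 0.805

Now condition on the additional information:
P(test failure | genuine code bug) = 0.48·0.57 + 0.8·0.43 = 0.273600 + 0.344000 = 0.617600
Of this, 0.344000 comes from 0.8·0.43 (the flaky test harness=true cases).
Hence the posterior is 0.344000/0.617600 ≈ 0.557.
— genuine code bug explains away the evidence for flaky test harness.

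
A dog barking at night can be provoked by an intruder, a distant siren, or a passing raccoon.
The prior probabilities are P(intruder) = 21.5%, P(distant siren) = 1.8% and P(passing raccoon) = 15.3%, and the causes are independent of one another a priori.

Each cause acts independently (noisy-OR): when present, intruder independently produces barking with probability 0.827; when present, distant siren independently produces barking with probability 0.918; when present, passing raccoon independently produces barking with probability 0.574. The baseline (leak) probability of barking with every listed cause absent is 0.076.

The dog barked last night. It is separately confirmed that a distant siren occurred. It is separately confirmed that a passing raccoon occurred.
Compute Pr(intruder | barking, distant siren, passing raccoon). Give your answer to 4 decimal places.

Pr(intruder | barking, distant siren, passing raccoon) ≈ 0.2196

Under noisy-OR, P(barking | causes) = 1 − (1−0.076)·∏(1−qᵢ) over the active causes.
Weight on intruder=true, given the evidence: 0.994416*0.215 = 0.213799
Normalizer over all consistent configurations: 0.967723*0.785 + 0.994416*0.215 = 0.973462
Posterior = 0.213799 / 0.973462 ≈ 0.2196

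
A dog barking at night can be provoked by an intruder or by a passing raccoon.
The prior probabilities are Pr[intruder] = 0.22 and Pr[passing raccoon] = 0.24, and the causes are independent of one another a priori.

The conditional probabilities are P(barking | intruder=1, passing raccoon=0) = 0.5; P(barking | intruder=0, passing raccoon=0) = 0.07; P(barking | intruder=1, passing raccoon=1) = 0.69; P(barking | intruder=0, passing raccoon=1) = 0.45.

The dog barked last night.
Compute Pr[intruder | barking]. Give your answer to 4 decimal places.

Numerator (weight on configurations with intruder): 0.083600 + 0.036432 = 0.120032
Denominator P(barking): 0.07·0.78·0.76 + 0.45·0.78·0.24 + 0.5·0.22·0.76 + 0.69·0.22·0.24 = 0.245768
P(intruder | barking) = 0.120032/0.245768 ≈ 0.4884

Pr[intruder | barking] ≈ 0.4884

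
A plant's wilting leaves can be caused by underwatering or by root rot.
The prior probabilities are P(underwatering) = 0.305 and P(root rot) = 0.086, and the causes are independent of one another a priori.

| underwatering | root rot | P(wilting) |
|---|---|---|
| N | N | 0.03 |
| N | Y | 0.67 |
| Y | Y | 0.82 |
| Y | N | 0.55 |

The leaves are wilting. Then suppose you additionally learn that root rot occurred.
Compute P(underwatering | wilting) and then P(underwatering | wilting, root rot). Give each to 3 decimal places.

Sum P(wilting|·) weighted by the priors over the 4 (underwatering, root rot) configurations:
  P(wilting) = 0.03·0.695·0.914 + 0.67·0.695·0.086 + 0.55·0.305·0.914 + 0.82·0.305·0.086
        = 0.019057 + 0.040046 + 0.153324 + 0.021509 = 0.233936
Configurations with underwatering contribute 0.174833, so
  P(underwatering | wilting) = 0.174833 / 0.233936 ≈ 0.747

Now condition on the additional information:
Sum P(wilting|·) weighted by the priors over both values of underwatering:
  P(wilting | root rot) = 0.67×0.695 + 0.82×0.305
        = 0.465650 + 0.250100 = 0.715750
Configurations with underwatering contribute 0.250100, so
  P(underwatering | wilting, root rot) = 0.250100 / 0.715750 ≈ 0.349
The drop from 0.747 to 0.349 is the explaining-away (discounting) effect.

P(underwatering | wilting) ≈ 0.747; P(underwatering | wilting, root rot) ≈ 0.349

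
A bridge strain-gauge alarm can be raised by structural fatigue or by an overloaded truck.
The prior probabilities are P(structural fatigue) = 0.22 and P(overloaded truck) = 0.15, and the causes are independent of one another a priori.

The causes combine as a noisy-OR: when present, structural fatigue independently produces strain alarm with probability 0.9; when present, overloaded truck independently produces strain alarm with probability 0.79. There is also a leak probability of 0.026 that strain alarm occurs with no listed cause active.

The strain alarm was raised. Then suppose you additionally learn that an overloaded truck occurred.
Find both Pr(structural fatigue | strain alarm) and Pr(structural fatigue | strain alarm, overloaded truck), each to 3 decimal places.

Pr(structural fatigue | strain alarm) ≈ 0.646; Pr(structural fatigue | strain alarm, overloaded truck) ≈ 0.258

Under noisy-OR, P(strain alarm | causes) = 1 − (1−0.026)·∏(1−qᵢ) over the active causes.
Weight on structural fatigue=true, given the evidence: 0.168786 + 0.032325 = 0.201111
Normalizer over all consistent configurations: 0.026*0.78*0.85 + 0.79546*0.78*0.15 + 0.9026*0.22*0.85 + 0.979546*0.22*0.15 = 0.311418
Posterior = 0.201111 / 0.311418 ≈ 0.646

Now condition on the additional information:
Enumerate both values of structural fatigue and weight by the priors:
  P(strain alarm | overloaded truck) = 0.79546×0.78 + 0.979546×0.22
        = 0.620459 + 0.215500 = 0.835959
Configurations with structural fatigue contribute 0.215500, so
  P(structural fatigue | strain alarm, overloaded truck) = 0.215500 / 0.835959 ≈ 0.258
— overloaded truck explains away the evidence for structural fatigue.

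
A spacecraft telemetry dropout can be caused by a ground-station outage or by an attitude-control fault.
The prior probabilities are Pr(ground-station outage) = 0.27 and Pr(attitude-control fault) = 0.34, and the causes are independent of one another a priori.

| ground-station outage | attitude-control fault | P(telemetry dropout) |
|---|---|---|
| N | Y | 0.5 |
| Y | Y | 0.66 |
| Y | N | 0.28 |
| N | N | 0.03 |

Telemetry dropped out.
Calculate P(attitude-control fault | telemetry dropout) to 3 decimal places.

P(telemetry dropout) = 0.03·0.73·0.66 + 0.5·0.73·0.34 + 0.28·0.27·0.66 + 0.66·0.27·0.34 = 0.014454 + 0.124100 + 0.049896 + 0.060588 = 0.249038
Of this, 0.184688 comes from 0.124100 + 0.060588 (the attitude-control fault=true cases).
P(attitude-control fault | telemetry dropout) = 0.184688 / 0.249038 ≈ 0.742

P(attitude-control fault | telemetry dropout) ≈ 0.742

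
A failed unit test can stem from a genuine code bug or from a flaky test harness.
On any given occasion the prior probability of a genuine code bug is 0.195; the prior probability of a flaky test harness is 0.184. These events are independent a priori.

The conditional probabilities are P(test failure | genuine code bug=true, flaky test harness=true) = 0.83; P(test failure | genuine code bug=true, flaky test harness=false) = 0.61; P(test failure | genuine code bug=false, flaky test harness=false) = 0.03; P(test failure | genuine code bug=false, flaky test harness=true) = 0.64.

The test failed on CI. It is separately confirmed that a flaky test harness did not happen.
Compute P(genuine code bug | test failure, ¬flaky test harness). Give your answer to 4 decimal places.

P(genuine code bug | test failure, ¬flaky test harness) ≈ 0.8312

Numerator (weight on configurations with genuine code bug): 0.61*0.195 = 0.118950
Denominator P(test failure | ¬flaky test harness): 0.03*0.805 + 0.61*0.195 = 0.143100
Posterior = 0.118950 / 0.143100 ≈ 0.8312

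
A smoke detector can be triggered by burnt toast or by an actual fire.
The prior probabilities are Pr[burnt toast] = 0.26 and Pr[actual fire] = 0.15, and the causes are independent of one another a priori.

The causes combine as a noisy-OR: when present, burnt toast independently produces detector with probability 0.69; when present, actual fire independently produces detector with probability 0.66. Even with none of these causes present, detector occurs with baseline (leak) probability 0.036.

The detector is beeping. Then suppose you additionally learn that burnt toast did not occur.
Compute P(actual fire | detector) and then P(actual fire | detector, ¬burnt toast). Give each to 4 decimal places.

P(actual fire | detector) ≈ 0.3817; P(actual fire | detector, ¬burnt toast) ≈ 0.7672

Under noisy-OR, P(detector | causes) = 1 − (1−0.036)·∏(1−qᵢ) over the active causes.
Weight on actual fire=true, given the evidence: 0.074619 + 0.035037 = 0.109656
The normalizing constant is 0.036*0.74*0.85 + 0.67224*0.74*0.15 + 0.70116*0.26*0.85 + 0.898394*0.26*0.15 = 0.287256
P(actual fire | detector) = 0.109656/0.287256 ≈ 0.3817

Now also conditioning on burnt toast≠true:
By total probability over both values of actual fire:
  P(detector | ¬burnt toast) = 0.036×0.85 + 0.67224×0.15
        = 0.030600 + 0.100836 = 0.131436
The terms with actual fire present sum to 0.100836, so
  P(actual fire | detector, ¬burnt toast) = 0.100836 / 0.131436 ≈ 0.7672
With burnt toast excluded, actual fire must carry more of the explanatory weight for the detector.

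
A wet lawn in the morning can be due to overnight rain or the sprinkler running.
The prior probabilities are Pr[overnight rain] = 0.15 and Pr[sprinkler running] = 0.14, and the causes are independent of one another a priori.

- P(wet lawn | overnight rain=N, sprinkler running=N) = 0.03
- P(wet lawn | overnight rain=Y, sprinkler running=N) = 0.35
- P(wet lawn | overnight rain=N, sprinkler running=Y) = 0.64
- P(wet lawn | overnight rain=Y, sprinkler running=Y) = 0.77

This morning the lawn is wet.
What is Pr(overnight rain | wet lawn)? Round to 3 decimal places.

Pr(overnight rain | wet lawn) ≈ 0.385

Weight on overnight rain=true, given the evidence: 0.045150 + 0.016170 = 0.061320
Denominator P(wet lawn): 0.03×0.85×0.86 + 0.64×0.85×0.14 + 0.35×0.15×0.86 + 0.77×0.15×0.14 = 0.159410
P(overnight rain | wet lawn) = 0.061320/0.159410 ≈ 0.385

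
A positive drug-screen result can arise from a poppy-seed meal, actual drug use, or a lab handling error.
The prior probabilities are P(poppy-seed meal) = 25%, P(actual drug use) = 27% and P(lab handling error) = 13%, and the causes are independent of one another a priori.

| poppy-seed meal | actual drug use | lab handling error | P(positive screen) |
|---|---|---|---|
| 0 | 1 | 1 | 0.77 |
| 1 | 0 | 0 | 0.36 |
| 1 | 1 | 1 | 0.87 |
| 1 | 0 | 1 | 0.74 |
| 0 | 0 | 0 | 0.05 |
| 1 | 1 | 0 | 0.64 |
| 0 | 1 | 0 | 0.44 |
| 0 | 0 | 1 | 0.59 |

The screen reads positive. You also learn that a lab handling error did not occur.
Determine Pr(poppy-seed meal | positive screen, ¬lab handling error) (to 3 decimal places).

Pr(poppy-seed meal | positive screen, ¬lab handling error) ≈ 0.483

By total probability over the 4 (poppy-seed meal, actual drug use) configurations:
  P(positive screen | ¬lab handling error) = 0.05*0.75*0.73 + 0.44*0.75*0.27 + 0.36*0.25*0.73 + 0.64*0.25*0.27
        = 0.027375 + 0.089100 + 0.065700 + 0.043200 = 0.225375
Configurations with poppy-seed meal contribute 0.108900, so
  P(poppy-seed meal | positive screen, ¬lab handling error) = 0.108900 / 0.225375 ≈ 0.483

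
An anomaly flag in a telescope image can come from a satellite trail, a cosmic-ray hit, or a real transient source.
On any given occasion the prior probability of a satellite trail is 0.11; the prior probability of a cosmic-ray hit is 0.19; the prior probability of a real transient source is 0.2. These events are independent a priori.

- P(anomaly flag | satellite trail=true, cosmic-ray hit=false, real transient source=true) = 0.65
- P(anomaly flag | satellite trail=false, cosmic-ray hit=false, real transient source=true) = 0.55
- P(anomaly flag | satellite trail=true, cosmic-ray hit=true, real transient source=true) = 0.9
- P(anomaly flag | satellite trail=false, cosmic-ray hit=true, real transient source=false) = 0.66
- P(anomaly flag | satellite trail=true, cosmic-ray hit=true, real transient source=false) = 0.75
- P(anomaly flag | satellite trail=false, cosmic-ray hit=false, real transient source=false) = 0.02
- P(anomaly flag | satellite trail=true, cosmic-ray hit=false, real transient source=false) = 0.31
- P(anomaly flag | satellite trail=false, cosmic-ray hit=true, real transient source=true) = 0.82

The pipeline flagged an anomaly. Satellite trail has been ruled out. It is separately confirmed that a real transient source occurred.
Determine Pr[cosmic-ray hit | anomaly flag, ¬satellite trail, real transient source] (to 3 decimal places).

Pr[cosmic-ray hit | anomaly flag, ¬satellite trail, real transient source] ≈ 0.259

P(anomaly flag | ¬satellite trail, real transient source) = 0.55×0.81 + 0.82×0.19 = 0.445500 + 0.155800 = 0.601300
Restricting to configurations with cosmic-ray hit present: 0.82×0.19 = 0.155800.
P(cosmic-ray hit | anomaly flag, ¬satellite trail, real transient source) = 0.155800 / 0.601300 ≈ 0.259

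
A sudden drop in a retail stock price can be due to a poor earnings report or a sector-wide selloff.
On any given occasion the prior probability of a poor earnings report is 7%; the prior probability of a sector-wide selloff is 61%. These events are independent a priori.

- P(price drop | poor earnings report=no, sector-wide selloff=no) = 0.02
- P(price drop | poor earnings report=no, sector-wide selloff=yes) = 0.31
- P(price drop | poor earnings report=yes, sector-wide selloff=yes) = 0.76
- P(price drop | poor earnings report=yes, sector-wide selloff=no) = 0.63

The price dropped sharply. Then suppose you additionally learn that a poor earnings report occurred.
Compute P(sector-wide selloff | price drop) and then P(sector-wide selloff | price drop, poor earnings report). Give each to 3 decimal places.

P(sector-wide selloff | price drop) ≈ 0.895; P(sector-wide selloff | price drop, poor earnings report) ≈ 0.654

Enumerate the 4 (poor earnings report, sector-wide selloff) configurations and weight by the priors:
  P(price drop) = 0.02×0.93×0.39 + 0.31×0.93×0.61 + 0.63×0.07×0.39 + 0.76×0.07×0.61
        = 0.007254 + 0.175863 + 0.017199 + 0.032452 = 0.232768
Keeping only the sector-wide selloff-present terms gives 0.208315, so
  P(sector-wide selloff | price drop) = 0.208315 / 0.232768 ≈ 0.895

With the extra evidence:
Sum P(price drop|·) weighted by the priors over both values of sector-wide selloff:
  P(price drop | poor earnings report) = 0.63·0.39 + 0.76·0.61
        = 0.245700 + 0.463600 = 0.709300
The terms with sector-wide selloff present sum to 0.463600, so
  P(sector-wide selloff | price drop, poor earnings report) = 0.463600 / 0.709300 ≈ 0.654
The drop from 0.895 to 0.654 is the explaining-away (discounting) effect.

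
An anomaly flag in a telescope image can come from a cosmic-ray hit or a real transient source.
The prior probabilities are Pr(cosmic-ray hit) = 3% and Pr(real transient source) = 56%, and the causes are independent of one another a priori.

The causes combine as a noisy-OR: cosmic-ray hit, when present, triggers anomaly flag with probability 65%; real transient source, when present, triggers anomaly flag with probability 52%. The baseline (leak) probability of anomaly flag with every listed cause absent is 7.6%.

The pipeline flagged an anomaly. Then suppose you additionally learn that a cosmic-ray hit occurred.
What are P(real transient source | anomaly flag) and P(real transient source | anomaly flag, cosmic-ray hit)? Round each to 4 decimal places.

P(real transient source | anomaly flag) ≈ 0.8844; P(real transient source | anomaly flag, cosmic-ray hit) ≈ 0.6138

Under noisy-OR, P(anomaly flag | causes) = 1 − (1−0.076)·∏(1−qᵢ) over the active causes.
By total probability over the 4 (cosmic-ray hit, real transient source) configurations:
  P(anomaly flag) = 0.076*0.97*0.44 + 0.55648*0.97*0.56 + 0.6766*0.03*0.44 + 0.844768*0.03*0.56
        = 0.032437 + 0.302280 + 0.008931 + 0.014192 = 0.357840
Configurations with real transient source contribute 0.316472, so
  P(real transient source | anomaly flag) = 0.316472 / 0.357840 ≈ 0.8844

Now condition on the additional information:
Weight on real transient source=true, given the evidence: 0.844768*0.56 = 0.473070
Normalizer over all consistent configurations: 0.6766*0.44 + 0.844768*0.56 = 0.770774
Posterior = 0.473070 / 0.770774 ≈ 0.6138
This is intercausal reasoning (explaining away): once cosmic-ray hit accounts for the anomaly flag, real transient source becomes less likely.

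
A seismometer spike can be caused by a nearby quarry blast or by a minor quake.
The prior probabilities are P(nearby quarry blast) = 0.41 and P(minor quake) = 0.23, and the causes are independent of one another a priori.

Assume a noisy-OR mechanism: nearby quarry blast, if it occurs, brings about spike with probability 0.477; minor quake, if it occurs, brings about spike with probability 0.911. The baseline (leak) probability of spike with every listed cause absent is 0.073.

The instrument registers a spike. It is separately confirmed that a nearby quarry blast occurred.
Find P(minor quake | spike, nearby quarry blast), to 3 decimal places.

P(minor quake | spike, nearby quarry blast) ≈ 0.357

Under noisy-OR, P(spike | causes) = 1 − (1−0.073)·∏(1−qᵢ) over the active causes.
P(spike | nearby quarry blast) = 0.515179·0.77 + 0.956851·0.23 = 0.396688 + 0.220076 = 0.616764
Restricting to configurations with minor quake present: 0.956851·0.23 = 0.220076.
So P(minor quake | spike, nearby quarry blast) = 0.220076/0.616764 ≈ 0.357.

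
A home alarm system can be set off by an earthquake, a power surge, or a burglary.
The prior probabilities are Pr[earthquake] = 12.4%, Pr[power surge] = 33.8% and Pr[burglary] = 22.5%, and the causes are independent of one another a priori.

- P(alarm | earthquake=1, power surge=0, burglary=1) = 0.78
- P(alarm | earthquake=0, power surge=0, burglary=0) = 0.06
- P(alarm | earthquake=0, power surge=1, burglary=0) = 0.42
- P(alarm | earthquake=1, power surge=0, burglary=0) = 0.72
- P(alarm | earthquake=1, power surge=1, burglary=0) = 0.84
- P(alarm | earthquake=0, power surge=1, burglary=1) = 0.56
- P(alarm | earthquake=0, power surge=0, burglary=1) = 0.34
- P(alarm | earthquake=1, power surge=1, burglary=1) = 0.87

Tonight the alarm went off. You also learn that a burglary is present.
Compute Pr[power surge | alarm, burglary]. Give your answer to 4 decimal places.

Numerator (weight on configurations with power surge): 0.165809 + 0.036463 = 0.202272
Denominator P(alarm | burglary): 0.34*0.876*0.662 + 0.56*0.876*0.338 + 0.78*0.124*0.662 + 0.87*0.124*0.338 = 0.463471
Posterior = 0.202272 / 0.463471 ≈ 0.4364

Pr[power surge | alarm, burglary] ≈ 0.4364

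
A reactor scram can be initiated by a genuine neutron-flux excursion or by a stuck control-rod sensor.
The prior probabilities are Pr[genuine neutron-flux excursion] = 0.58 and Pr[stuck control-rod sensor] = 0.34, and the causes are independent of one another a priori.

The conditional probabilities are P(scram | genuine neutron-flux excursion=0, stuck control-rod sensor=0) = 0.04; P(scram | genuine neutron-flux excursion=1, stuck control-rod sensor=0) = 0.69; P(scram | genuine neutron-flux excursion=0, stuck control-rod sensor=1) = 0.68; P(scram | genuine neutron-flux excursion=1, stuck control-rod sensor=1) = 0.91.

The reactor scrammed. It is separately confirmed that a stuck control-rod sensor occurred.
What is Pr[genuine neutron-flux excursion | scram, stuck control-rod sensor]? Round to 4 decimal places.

Pr[genuine neutron-flux excursion | scram, stuck control-rod sensor] ≈ 0.6489

For the numerator, keep only genuine neutron-flux excursion=true terms: 0.91×0.58 = 0.527800
Normalizer over all consistent configurations: 0.68×0.42 + 0.91×0.58 = 0.813400
Posterior = 0.527800 / 0.813400 ≈ 0.6489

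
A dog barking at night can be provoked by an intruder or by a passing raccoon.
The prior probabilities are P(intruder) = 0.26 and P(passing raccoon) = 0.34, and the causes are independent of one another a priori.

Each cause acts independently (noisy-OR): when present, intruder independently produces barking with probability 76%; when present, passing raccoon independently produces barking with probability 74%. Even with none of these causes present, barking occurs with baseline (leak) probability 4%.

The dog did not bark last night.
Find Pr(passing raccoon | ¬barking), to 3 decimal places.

Under noisy-OR, P(barking | causes) = 1 − (1−0.04)·∏(1−qᵢ) over the active causes.
P(¬barking) = 0.96*0.74*0.66 + 0.2496*0.74*0.34 + 0.2304*0.26*0.66 + 0.059904*0.26*0.34 = 0.468864 + 0.062799 + 0.039537 + 0.005296 = 0.576496
Restricting to configurations with passing raccoon present: 0.062799 + 0.005296 = 0.068095.
P(passing raccoon | ¬barking) = 0.068095 / 0.576496 ≈ 0.118

Pr(passing raccoon | ¬barking) ≈ 0.118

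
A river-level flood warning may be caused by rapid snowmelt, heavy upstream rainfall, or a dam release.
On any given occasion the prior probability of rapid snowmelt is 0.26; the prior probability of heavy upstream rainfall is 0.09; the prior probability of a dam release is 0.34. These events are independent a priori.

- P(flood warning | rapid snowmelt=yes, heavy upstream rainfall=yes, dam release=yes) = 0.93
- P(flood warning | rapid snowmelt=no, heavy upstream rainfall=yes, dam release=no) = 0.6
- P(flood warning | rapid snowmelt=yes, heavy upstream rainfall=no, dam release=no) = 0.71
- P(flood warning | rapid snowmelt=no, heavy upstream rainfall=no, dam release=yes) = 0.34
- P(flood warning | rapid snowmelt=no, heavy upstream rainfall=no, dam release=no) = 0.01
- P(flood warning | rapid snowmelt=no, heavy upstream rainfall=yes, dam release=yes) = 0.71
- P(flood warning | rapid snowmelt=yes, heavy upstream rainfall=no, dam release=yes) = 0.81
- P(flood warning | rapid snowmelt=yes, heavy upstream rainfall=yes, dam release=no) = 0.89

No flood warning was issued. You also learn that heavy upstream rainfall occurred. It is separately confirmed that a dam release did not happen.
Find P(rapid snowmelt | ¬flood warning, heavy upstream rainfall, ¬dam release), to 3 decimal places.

P(rapid snowmelt | ¬flood warning, heavy upstream rainfall, ¬dam release) ≈ 0.088

For the numerator, keep only rapid snowmelt=true terms: 0.11×0.26 = 0.028600
The normalizing constant is 0.4×0.74 + 0.11×0.26 = 0.324600
P(rapid snowmelt | ¬flood warning, heavy upstream rainfall, ¬dam release) = 0.028600/0.324600 ≈ 0.088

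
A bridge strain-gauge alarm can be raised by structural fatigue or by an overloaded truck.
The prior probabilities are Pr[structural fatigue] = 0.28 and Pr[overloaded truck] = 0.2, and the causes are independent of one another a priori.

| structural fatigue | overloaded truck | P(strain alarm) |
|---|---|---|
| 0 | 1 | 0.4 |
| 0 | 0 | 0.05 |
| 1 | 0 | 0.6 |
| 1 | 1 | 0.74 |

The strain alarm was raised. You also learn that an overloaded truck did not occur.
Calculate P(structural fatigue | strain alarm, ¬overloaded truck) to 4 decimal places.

Weight on structural fatigue=true, given the evidence: 0.6·0.28 = 0.168000
The normalizing constant is 0.05·0.72 + 0.6·0.28 = 0.204000
Posterior = 0.168000 / 0.204000 ≈ 0.8235

P(structural fatigue | strain alarm, ¬overloaded truck) ≈ 0.8235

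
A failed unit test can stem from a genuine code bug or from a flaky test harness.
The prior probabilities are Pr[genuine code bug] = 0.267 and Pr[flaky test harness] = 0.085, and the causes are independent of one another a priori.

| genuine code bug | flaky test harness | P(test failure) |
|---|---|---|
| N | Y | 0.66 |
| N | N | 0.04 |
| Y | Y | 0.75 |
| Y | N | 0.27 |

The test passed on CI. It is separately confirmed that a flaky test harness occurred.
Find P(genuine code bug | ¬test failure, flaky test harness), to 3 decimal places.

Weight on genuine code bug=true, given the evidence: 0.25×0.267 = 0.066750
Denominator P(¬test failure | flaky test harness): 0.34×0.733 + 0.25×0.267 = 0.315970
P(genuine code bug | ¬test failure, flaky test harness) = 0.066750/0.315970 ≈ 0.211

P(genuine code bug | ¬test failure, flaky test harness) ≈ 0.211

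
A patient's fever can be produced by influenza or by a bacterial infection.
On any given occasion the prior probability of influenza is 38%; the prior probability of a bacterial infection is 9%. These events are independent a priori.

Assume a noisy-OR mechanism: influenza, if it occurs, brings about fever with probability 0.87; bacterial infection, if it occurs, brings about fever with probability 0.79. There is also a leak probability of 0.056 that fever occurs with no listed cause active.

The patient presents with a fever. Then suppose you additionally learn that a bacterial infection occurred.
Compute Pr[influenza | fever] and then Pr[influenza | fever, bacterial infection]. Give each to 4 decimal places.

Pr[influenza | fever] ≈ 0.8152; Pr[influenza | fever, bacterial infection] ≈ 0.4269

Under noisy-OR, P(fever | causes) = 1 − (1−0.056)·∏(1−qᵢ) over the active causes.
Sum P(fever|·) weighted by the priors over the 4 (influenza, bacterial infection) configurations:
  P(fever) = 0.056*0.62*0.91 + 0.80176*0.62*0.09 + 0.87728*0.38*0.91 + 0.974229*0.38*0.09
        = 0.031595 + 0.044738 + 0.303363 + 0.033319 = 0.413015
Configurations with influenza contribute 0.336682, so
  P(influenza | fever) = 0.336682 / 0.413015 ≈ 0.8152

Now condition on the additional information:
P(fever | bacterial infection) = 0.80176·0.62 + 0.974229·0.38 = 0.497091 + 0.370207 = 0.867298
Restricting to configurations with influenza present: 0.974229·0.38 = 0.370207.
So P(influenza | fever, bacterial infection) = 0.370207/0.867298 ≈ 0.4269.
— bacterial infection explains away the evidence for influenza.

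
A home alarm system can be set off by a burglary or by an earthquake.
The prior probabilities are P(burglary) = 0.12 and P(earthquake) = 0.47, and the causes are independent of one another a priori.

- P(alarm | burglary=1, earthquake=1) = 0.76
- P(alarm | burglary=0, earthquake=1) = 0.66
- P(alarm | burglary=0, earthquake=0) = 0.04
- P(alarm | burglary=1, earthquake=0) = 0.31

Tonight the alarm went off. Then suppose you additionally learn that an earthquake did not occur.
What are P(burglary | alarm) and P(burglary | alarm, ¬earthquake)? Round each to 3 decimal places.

P(alarm) = 0.04·0.88·0.53 + 0.66·0.88·0.47 + 0.31·0.12·0.53 + 0.76·0.12·0.47 = 0.018656 + 0.272976 + 0.019716 + 0.042864 = 0.354212
Of this, 0.062580 comes from 0.019716 + 0.042864 (the burglary=true cases).
Hence the posterior is 0.062580/0.354212 ≈ 0.177.

With the extra evidence:
P(alarm | ¬earthquake) = 0.04·0.88 + 0.31·0.12 = 0.035200 + 0.037200 = 0.072400
Of this, 0.037200 comes from 0.31·0.12 (the burglary=true cases).
Hence the posterior is 0.037200/0.072400 ≈ 0.514.
Ruling out earthquake raises the posterior on burglary — the flip side of explaining away.

P(burglary | alarm) ≈ 0.177; P(burglary | alarm, ¬earthquake) ≈ 0.514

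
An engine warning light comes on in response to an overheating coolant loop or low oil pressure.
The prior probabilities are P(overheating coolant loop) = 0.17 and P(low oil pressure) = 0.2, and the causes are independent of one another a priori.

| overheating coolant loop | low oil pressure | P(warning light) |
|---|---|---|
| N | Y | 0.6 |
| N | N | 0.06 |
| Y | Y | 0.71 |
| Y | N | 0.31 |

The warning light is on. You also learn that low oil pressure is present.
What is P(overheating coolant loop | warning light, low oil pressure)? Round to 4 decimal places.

For the numerator, keep only overheating coolant loop=true terms: 0.71×0.17 = 0.120700
Denominator P(warning light | low oil pressure): 0.6×0.83 + 0.71×0.17 = 0.618700
Posterior = 0.120700 / 0.618700 ≈ 0.1951

P(overheating coolant loop | warning light, low oil pressure) ≈ 0.1951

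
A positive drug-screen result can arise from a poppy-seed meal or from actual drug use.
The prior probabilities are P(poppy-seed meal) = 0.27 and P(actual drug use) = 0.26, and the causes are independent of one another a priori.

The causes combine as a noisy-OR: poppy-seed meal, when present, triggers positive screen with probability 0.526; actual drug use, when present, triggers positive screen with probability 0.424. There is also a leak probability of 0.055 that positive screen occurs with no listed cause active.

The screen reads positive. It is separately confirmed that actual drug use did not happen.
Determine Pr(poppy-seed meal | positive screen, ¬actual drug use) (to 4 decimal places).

Under noisy-OR, P(positive screen | causes) = 1 − (1−0.055)·∏(1−qᵢ) over the active causes.
Sum P(positive screen|·) weighted by the priors over both values of poppy-seed meal:
  P(positive screen | ¬actual drug use) = 0.055*0.73 + 0.55207*0.27
        = 0.040150 + 0.149059 = 0.189209
Keeping only the poppy-seed meal-present terms gives 0.149059, so
  P(poppy-seed meal | positive screen, ¬actual drug use) = 0.149059 / 0.189209 ≈ 0.7878

Pr(poppy-seed meal | positive screen, ¬actual drug use) ≈ 0.7878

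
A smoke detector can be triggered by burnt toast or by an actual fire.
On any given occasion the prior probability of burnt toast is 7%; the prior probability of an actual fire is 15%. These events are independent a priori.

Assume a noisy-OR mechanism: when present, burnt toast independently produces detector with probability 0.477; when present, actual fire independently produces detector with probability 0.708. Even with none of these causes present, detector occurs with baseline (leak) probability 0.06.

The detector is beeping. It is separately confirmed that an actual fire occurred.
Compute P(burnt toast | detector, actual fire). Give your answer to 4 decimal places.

P(burnt toast | detector, actual fire) ≈ 0.0816

Under noisy-OR, P(detector | causes) = 1 − (1−0.06)·∏(1−qᵢ) over the active causes.
Numerator (weight on configurations with burnt toast): 0.856447×0.07 = 0.059951
The normalizing constant is 0.72552×0.93 + 0.856447×0.07 = 0.734685
P(burnt toast | detector, actual fire) = 0.059951/0.734685 ≈ 0.0816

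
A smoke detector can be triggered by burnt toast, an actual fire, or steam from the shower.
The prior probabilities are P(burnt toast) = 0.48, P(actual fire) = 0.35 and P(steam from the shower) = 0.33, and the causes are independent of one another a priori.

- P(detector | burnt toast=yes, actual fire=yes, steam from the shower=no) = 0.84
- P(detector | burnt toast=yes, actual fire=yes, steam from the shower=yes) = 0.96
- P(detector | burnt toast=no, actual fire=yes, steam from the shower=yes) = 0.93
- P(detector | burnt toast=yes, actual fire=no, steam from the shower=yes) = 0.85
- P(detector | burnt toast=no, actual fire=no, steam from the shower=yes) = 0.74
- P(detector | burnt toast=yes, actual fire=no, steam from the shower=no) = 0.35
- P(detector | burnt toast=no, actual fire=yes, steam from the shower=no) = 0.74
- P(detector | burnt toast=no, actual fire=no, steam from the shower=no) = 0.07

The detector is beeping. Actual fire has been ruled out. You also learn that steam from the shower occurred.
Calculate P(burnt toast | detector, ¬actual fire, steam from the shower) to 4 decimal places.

By total probability over both values of burnt toast:
  P(detector | ¬actual fire, steam from the shower) = 0.74*0.52 + 0.85*0.48
        = 0.384800 + 0.408000 = 0.792800
Configurations with burnt toast contribute 0.408000, so
  P(burnt toast | detector, ¬actual fire, steam from the shower) = 0.408000 / 0.792800 ≈ 0.5146

P(burnt toast | detector, ¬actual fire, steam from the shower) ≈ 0.5146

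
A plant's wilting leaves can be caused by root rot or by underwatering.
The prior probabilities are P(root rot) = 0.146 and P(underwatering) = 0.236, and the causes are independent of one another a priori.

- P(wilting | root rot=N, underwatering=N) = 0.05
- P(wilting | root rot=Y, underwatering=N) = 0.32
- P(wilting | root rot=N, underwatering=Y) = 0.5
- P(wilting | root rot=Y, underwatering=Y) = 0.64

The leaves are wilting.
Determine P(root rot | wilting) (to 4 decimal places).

Sum P(wilting|·) weighted by the priors over the 4 (root rot, underwatering) configurations:
  P(wilting) = 0.05·0.854·0.764 + 0.5·0.854·0.236 + 0.32·0.146·0.764 + 0.64·0.146·0.236
        = 0.032623 + 0.100772 + 0.035694 + 0.022052 = 0.191141
The terms with root rot present sum to 0.057746, so
  P(root rot | wilting) = 0.057746 / 0.191141 ≈ 0.3021

P(root rot | wilting) ≈ 0.3021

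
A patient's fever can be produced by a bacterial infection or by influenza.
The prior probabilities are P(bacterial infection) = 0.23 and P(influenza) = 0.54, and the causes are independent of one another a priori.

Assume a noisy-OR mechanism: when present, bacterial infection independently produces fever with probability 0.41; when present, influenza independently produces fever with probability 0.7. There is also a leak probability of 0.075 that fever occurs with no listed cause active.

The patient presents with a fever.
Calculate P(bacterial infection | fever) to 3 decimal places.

P(bacterial infection | fever) ≈ 0.317

Under noisy-OR, P(fever | causes) = 1 − (1−0.075)·∏(1−qᵢ) over the active causes.
For the numerator, keep only bacterial infection=true terms: 0.048060 + 0.103865 = 0.151925
Denominator P(fever): 0.075*0.77*0.46 + 0.7225*0.77*0.54 + 0.45425*0.23*0.46 + 0.836275*0.23*0.54 = 0.478906
Posterior = 0.151925 / 0.478906 ≈ 0.317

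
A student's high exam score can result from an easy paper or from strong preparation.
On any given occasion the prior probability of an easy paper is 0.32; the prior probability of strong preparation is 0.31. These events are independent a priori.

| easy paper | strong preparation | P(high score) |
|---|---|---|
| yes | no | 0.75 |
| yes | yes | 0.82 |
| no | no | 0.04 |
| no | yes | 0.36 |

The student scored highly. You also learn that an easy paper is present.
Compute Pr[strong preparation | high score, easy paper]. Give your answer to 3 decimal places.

Pr[strong preparation | high score, easy paper] ≈ 0.329

P(high score | easy paper) = 0.75·0.69 + 0.82·0.31 = 0.517500 + 0.254200 = 0.771700
Of this, 0.254200 comes from 0.82·0.31 (the strong preparation=true cases).
So P(strong preparation | high score, easy paper) = 0.254200/0.771700 ≈ 0.329.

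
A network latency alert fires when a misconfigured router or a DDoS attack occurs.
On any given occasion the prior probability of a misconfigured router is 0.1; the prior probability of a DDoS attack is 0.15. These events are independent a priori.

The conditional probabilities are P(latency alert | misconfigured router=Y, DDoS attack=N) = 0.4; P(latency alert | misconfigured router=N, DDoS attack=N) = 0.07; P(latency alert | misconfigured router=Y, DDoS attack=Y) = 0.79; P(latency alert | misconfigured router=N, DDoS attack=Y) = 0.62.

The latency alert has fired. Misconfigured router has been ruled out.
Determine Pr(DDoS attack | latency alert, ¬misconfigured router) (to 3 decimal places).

P(latency alert | ¬misconfigured router) = 0.07*0.85 + 0.62*0.15 = 0.059500 + 0.093000 = 0.152500
Of this, 0.093000 comes from 0.62*0.15 (the DDoS attack=true cases).
P(DDoS attack | latency alert, ¬misconfigured router) = 0.093000 / 0.152500 ≈ 0.610

Pr(DDoS attack | latency alert, ¬misconfigured router) ≈ 0.610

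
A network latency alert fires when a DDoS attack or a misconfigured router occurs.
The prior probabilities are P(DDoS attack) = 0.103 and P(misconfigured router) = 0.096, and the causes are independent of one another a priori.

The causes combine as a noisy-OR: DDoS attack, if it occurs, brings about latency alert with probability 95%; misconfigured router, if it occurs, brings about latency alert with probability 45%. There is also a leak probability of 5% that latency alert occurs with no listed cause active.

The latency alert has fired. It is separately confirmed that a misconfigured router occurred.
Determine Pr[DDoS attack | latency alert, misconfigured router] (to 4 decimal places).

Under noisy-OR, P(latency alert | causes) = 1 − (1−0.05)·∏(1−qᵢ) over the active causes.
P(latency alert | misconfigured router) = 0.4775×0.897 + 0.973875×0.103 = 0.428318 + 0.100309 = 0.528627
Restricting to configurations with DDoS attack present: 0.973875×0.103 = 0.100309.
P(DDoS attack | latency alert, misconfigured router) = 0.100309 / 0.528627 ≈ 0.1898

Pr[DDoS attack | latency alert, misconfigured router] ≈ 0.1898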